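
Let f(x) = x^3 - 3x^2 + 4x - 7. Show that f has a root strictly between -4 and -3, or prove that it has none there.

No.

Evaluate at the endpoints: f(-4) = -135, f(-3) = -73 — same sign (negative).
The derivative f'(x) = 3x^2 - 6x + 4 is a quadratic with discriminant (-6)² − 4·3·4 = -12 < 0; it never vanishes, so it is always positive (sign of the leading coefficient).
Hence f is strictly increasing on ℝ, and in particular on [-4, -3]. A strictly monotone function with same-sign endpoint values stays negative on the whole interval, so f has no zero in (-4, -3).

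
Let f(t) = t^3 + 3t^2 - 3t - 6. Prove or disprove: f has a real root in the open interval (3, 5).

The endpoint values f(3) = 39 and f(5) = 179 are both positive. Claim: f(t) > 0 for every t in (3, 5).
Substitute t = 3 + u, where 0 < u < 2 on the interval. Expanding, f(3 + u) = u^3 + 12u^2 + 42u + 39.
All 4 nonzero coefficients of this polynomial in u are positive; hence for u > 0 the value is a sum of positive terms (the constant 39 among them).
So f is strictly positive on (3, 5); no root exists in the interval.

No.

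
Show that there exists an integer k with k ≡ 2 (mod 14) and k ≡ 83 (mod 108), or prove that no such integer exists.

There is no such integer.

Both moduli are multiples of 2 = gcd(14, 108), so any solution would satisfy k ≡ 2 and k ≡ 83 modulo 2 simultaneously.
But 2 mod 2 = 0 while 83 mod 2 = 1, a contradiction.
Hence the system has no solution.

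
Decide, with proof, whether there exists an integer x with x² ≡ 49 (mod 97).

x = 7

Take x = 7. Then 7² = 49, and since 0 ≤ 49 < 97 this is already reduced: 7² ≡ 49 (mod 97).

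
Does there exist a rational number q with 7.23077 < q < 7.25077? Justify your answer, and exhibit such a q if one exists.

Scale by 4: the interval becomes (28.92308, 29.00308), which contains the integer 29.
Dividing back, 7.23077 < 29/4 < 7.25077, and 29/4 is rational.

q = 29/4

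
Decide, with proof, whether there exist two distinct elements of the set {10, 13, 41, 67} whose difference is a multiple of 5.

Two integers differ by a multiple of 5 exactly when they have the same residue mod 5. The residues are 10↦0, 13↦3, 41↦1, 67↦2.
All 4 residues are distinct, so no two elements differ by a multiple of 5.

There is no such pair.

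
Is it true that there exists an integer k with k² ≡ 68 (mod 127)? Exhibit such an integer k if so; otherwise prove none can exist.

k = 103

k = 103 works: 103² = 10609, and 10609 − 68 = 10541 = 83·127.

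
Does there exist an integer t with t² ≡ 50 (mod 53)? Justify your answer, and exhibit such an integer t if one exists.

53 is prime, so by Euler's criterion 50 is a square mod 53 iff 50^((53−1)/2) = 50^26 ≡ 1 (mod 53).
Squaring successively (mod 53): 50^2 = 2500 ≡ 9; 50^4 ≡ 9² = 81 ≡ 28; 50^8 ≡ 28² = 784 ≡ 42; 50^16 ≡ 42² = 1764 ≡ 15.
Since 26 = 16 + 8 + 2, 50^26 ≡ 15 · 42 · 9; multiplying out mod 53: 15·42 = 630 ≡ 47, then 47·9 = 423 ≡ 52. Thus 50^26 ≡ 52 ≡ −1 (mod 53).
By Euler's criterion 50 is a quadratic non-residue mod 53: no t satisfies t² ≡ 50 (mod 53).

No such integer exists.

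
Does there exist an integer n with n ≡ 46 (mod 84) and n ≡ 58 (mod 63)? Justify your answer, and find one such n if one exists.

Reduce both congruences modulo 21, which divides 84 and 63: they say n ≡ 46 (mod 21) and n ≡ 58 (mod 21).
But 46 mod 21 = 4 while 58 mod 21 = 16, a contradiction.
So no integer satisfies both congruences.

There is no such integer.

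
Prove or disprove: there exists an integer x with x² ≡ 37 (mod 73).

x = 16 works: 16² = 256, and 256 − 37 = 219 = 3·73.

x = 16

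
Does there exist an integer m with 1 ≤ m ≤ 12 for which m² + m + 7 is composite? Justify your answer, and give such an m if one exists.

m = 6

At m = 6: 6² + 6 + 7 = 49 = 7·7, which is composite.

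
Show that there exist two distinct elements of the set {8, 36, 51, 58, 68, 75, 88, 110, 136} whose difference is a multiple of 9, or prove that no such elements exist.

There is no such pair.

Residues mod 9: 8↦8, 36↦0, 51↦6, 58↦4, 68↦5, 75↦3, 88↦7, 110↦2, 136↦1.
No residue repeats among the 9 elements, so no pair has difference ≡ 0 (mod 9).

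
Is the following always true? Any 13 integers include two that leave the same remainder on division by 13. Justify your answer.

No, the set {24, 25, 26, 27, 28, 29, 30, 31, 32, 33, 34, 35, 36} is a counterexample.

Try 13 consecutive integers, 24, 25, …, 36. Their remainders mod 13 are 11, 12, 0, 1, 2, 3, 4, 5, 6, 7, 8, 9, 10 — pairwise different, as any 13 ≤ 13 consecutive integers have distinct residues.
Hence this collection has no pair with equal remainders mod 13, disproving the claim.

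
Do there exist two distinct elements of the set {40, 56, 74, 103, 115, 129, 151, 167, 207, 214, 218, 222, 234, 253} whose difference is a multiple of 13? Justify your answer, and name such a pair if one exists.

Yes: 40 and 222.

Both 40 and 222 leave remainder 1 on division by 13; their difference 182 = 14·13 is a multiple of 13.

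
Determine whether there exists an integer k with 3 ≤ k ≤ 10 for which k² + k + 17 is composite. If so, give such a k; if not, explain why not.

The values for k = 3, 4, …, 10 are 29, 37, 47, 59, 73, 89, 107, 127, and each of these is prime.
So no value in the range makes the expression composite.

No such integer k in that range exists.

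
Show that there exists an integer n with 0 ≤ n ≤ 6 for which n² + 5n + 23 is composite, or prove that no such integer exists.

No such integer n in that range exists.

The values for n = 0, 1, …, 6 are 23, 29, 37, 47, 59, 73, 89, and each of these is prime.
So no value in the range makes the expression composite.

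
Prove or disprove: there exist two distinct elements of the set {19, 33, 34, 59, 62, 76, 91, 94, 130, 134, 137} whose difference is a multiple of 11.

There is no such pair.

Reduce each element modulo 11: 19↦8, 33↦0, 34↦1, 59↦4, 62↦7, 76↦10, 91↦3, 94↦6, 130↦9, 134↦2, 137↦5.
No residue repeats among the 11 elements, so no pair has difference ≡ 0 (mod 11).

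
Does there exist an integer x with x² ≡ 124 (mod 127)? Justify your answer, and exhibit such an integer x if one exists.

Take x = 39. Then 39² = 1521 = 11·127 + 124, so 39² ≡ 124 (mod 127).

x = 39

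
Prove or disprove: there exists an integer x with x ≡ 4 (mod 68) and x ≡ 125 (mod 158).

Both moduli are multiples of 2 = gcd(68, 158), so any solution would satisfy x ≡ 4 and x ≡ 125 modulo 2 simultaneously.
But 4 mod 2 = 0 while 125 mod 2 = 1, a contradiction.
Hence the system has no solution.

There is no such integer.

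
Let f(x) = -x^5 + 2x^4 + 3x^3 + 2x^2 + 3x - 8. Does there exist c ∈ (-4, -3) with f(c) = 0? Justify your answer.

The endpoint values f(-4) = 1356 and f(-3) = 325 are both positive. Claim: f(x) > 0 for every x in (-4, -3).
Shift to the endpoint -3: with x = -3 − u (0 < u < 1), one computes f(-3 − u) = u^5 + 17u^4 + 111u^3 + 353u^2 + 549u + 325.
All 6 nonzero coefficients of this polynomial in u are positive; hence for u > 0 the value is a sum of positive terms (the constant 325 among them).
So f is strictly positive on (-4, -3); no root exists in the interval.

No.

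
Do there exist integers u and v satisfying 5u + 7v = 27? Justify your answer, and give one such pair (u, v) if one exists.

u = 4, v = 1

Since gcd(5, 7) = 1, every integer is an integer combination of 5 and 7.
Dividing repeatedly: 7 = 1·5 + 2, 5 = 2·2 + 1, 2 = 2·1 + 0.
Back-substituting, 1 = 5 − 2·2 = 5 − 2·(7 − 1·5) = −2·7 + 3·5; that is, 5·3 + 7·(-2) = 1.
Scaling by 27 gives the particular solution (u, v) = (81, -54).
Shifting by a multiple of (7, −5) keeps it a solution: u = 81 − 11·7 = 4, v = -54 + 11·5 = 1.
Indeed 5·4 + 7·1 = 20 + 7 = 27.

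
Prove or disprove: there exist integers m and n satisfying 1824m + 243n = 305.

Any value of 1824m + 243n is a multiple of gcd(1824, 243) = 3.
But 305 is not a multiple of 3 (it leaves remainder 2).
Therefore 1824m + 243n = 305 has no solution in integers.

No, no such integers exist.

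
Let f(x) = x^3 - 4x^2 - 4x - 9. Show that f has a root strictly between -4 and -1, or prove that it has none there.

No such root exists.

The endpoint values f(-4) = -121 and f(-1) = -10 are both negative. Claim: f(x) < 0 for every x in (-4, -1).
Substitute x = -1 − u, where 0 < u < 3 on the interval. Expanding, f(-1 − u) = -u^3 - 7u^2 - 7u - 10.
The nonzero coefficients here are all negative, so for u > 0 every term is negative (or zero), and the constant term -10 is strictly negative.
So f is strictly negative on (-4, -1); no root exists in the interval.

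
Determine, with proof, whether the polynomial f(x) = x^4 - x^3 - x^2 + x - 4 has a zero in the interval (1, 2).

f(1) = -4 and f(2) = 2, which have opposite signs.
As a polynomial, f is continuous on every closed interval.
By the Intermediate Value Theorem f must vanish at some point of (1, 2).

Yes, f has a root in the interval.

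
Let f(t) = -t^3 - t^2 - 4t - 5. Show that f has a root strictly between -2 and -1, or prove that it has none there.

f(-2) = 7 and f(-1) = -1, which have opposite signs.
As a polynomial, f is continuous on every closed interval.
By the Intermediate Value Theorem f must vanish at some point of (-2, -1).

Yes, f has a root in the interval.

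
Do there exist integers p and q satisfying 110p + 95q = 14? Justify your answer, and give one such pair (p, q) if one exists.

No, no such integers exist.

Any value of 110p + 95q is a multiple of gcd(110, 95) = 5.
But 14 = 5·2 + 4, so 5 ∤ 14.
Therefore 110p + 95q = 14 has no solution in integers.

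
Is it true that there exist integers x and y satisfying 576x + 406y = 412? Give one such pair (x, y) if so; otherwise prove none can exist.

x = 129, y = -182

Since gcd(576, 406) = 2 and 412 = 2·206, Bézout's identity guarantees a solution.
Dividing through by 2 reduces the equation to 288x + 203y = 206.
Dividing repeatedly: 288 = 1·203 + 85, 203 = 2·85 + 33, 85 = 2·33 + 19, 33 = 1·19 + 14, 19 = 1·14 + 5, 14 = 2·5 + 4, 5 = 1·4 + 1, 4 = 4·1 + 0.
Back-substituting, 1 = 5 − 1·4 = 5 − (14 − 2·5) = −14 + 3·5 = −14 + 3·(19 − 1·14) = 3·19 − 4·14 = 3·19 − 4·(33 − 1·19) = −4·33 + 7·19 = −4·33 + 7·(85 − 2·33) = 7·85 − 18·33 = 7·85 − 18·(203 − 2·85) = −18·203 + 43·85 = −18·203 + 43·(288 − 1·203) = 43·288 − 61·203; that is, 288·43 + 203·(-61) = 1.
Multiplying through by 206: x = 43·206 = 8858, y = (-61)·206 = -12566 is a solution.
Subtracting 43·203 from x and adding 43·288 to y gives the tidier solution (129, -182).
Indeed 576·129 + 406·(-182) = 74304 − 73892 = 412.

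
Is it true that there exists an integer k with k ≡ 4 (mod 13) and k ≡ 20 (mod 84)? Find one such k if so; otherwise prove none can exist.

gcd(13, 84) = 1, so the Chinese Remainder Theorem guarantees exactly one residue class mod 1092 satisfying both.
Any solution of the first congruence is k = 4 + 13t; substituting into the second, 13t ≡ 20 − 4 ≡ 16 (mod 84).
Since 13·13 = 169 = 2·84 + 1, the inverse of 13 mod 84 is 13.
Therefore t ≡ 13·16 = 208 ≡ 40 (mod 84).
With t = 40: k = 4 + 13·40 = 524.
Indeed 524 ≡ 4 (mod 13) and 524 ≡ 20 (mod 84).

k = 524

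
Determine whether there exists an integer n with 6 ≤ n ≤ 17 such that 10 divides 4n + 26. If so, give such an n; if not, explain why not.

n = 6

n = 6 works, since 4·6 + 26 = 50 = 5·10.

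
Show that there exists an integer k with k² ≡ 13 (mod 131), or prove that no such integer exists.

k = 119

Take k = 119. Then 119² = 14161 = 108·131 + 13, so 119² ≡ 13 (mod 131).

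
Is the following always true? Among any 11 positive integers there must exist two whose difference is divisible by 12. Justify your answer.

No, the set {48, 49, 50, 51, 52, 53, 54, 55, 56, 57, 58} is a counterexample.

Take the 11 consecutive integers 48, 49, …, 58: their residues mod 12 are all distinct because 11 ≤ 12.
Any two of them differ by at most 10 < 12 and by at least 1, so no difference is a multiple of 12.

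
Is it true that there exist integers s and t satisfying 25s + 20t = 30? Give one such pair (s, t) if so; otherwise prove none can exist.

Since gcd(25, 20) = 5 and 30 = 5·6, Bézout's identity guarantees a solution.
Dividing through by 5 reduces the equation to 5s + 4t = 6.
Euclidean algorithm: 5 = 1·4 + 1, 4 = 4·1 + 0.
Unwinding: 1 = 5 − 1·4, i.e. 5·1 + 4·(-1) = 1.
Times 6: 5·6 + 4·(-6) = 6, so (6, -6) solves it.
The general solution is s = 6 + 4k, t = -6 − 5k; taking k = -1 gives the smaller pair s = 2, t = -1.
Indeed 25·2 + 20·(-1) = 50 − 20 = 30.

s = 2, t = -1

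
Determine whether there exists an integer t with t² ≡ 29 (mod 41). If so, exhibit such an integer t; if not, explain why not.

41 is prime, so by Euler's criterion 29 is a square mod 41 iff 29^((41−1)/2) = 29^20 ≡ 1 (mod 41).
Repeated squaring mod 41: 29^2 = 841 ≡ 21; 29^4 ≡ 21² = 441 ≡ 31; 29^8 ≡ 31² = 961 ≡ 18; 29^16 ≡ 18² = 324 ≡ 37.
Since 20 = 16 + 4, 29^20 ≡ 37 · 31; multiplying out mod 41: 37·31 = 1147 ≡ 40. Thus 29^20 ≡ 40 ≡ −1 (mod 41).
The value −1 means 29 is a non-residue modulo 41, so t² ≡ 29 (mod 41) is impossible.

There is no such integer.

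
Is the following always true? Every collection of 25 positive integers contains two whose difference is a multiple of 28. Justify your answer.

Consider the 25 integers 122, 123, …, 146. They lie in distinct residue classes modulo 28, since 25 ≤ 28.
Any two of them differ by at most 24 < 28 and by at least 1, so no difference is a multiple of 28.

No, the set {122, 123, 124, 125, 126, 127, 128, 129, 130, 131, 132, 133, 134, 135, 136, 137, 138, 139, 140, 141, 142, 143, 144, 145, 146} is a counterexample.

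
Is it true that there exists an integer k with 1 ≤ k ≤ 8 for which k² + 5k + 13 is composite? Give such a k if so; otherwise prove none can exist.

k = 8

At k = 8: 8² + 5·8 + 13 = 117 = 3·39, which is composite.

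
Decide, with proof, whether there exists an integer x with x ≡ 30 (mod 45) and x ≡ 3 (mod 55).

gcd(45, 55) = 5. If x ≡ 30 (mod 45) and x ≡ 3 (mod 55), then x ≡ 30 (mod 5) and x ≡ 3 (mod 5).
These are incompatible: 30 − 3 = 27 is not divisible by 5.
Hence the system has no solution.

No, no such integer exists.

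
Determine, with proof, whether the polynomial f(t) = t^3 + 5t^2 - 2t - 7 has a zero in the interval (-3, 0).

Such a root exists.

f(-3) = 17 and f(0) = -7, which have opposite signs.
f is continuous everywhere (it is a polynomial), in particular on [-3, 0].
By the Intermediate Value Theorem f must vanish at some point of (-3, 0).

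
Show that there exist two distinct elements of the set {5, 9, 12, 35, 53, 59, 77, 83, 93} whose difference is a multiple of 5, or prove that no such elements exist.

5 mod 5 = 0 and 35 mod 5 = 0, so 35 − 5 = 30 = 6·5.

5 and 35 are such a pair.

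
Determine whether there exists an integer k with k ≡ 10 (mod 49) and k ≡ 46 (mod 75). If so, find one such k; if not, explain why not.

k = 1921

gcd(49, 75) = 1, so the Chinese Remainder Theorem guarantees exactly one residue class mod 3675 satisfying both.
Write k = 10 + 49t and require 10 + 49t ≡ 46 (mod 75), i.e. 49t ≡ 36 (mod 75).
Invert 49 mod 75 by the Euclidean algorithm: 75 = 1·49 + 26, 49 = 1·26 + 23, 26 = 1·23 + 3, 23 = 7·3 + 2, 3 = 1·2 + 1, 2 = 2·1 + 0; back-substituting, 1 = 3 − 1·2 = 3 − (23 − 7·3) = −23 + 8·3 = −23 + 8·(26 − 1·23) = 8·26 − 9·23 = 8·26 − 9·(49 − 1·26) = −9·49 + 17·26 = −9·49 + 17·(75 − 1·49) = 17·75 − 26·49. Hence 49·(-26) ≡ 1, so 49⁻¹ ≡ -26 ≡ 49 (mod 75).
Multiplying by 49: t ≡ 49·36 = 1764 ≡ 39 (mod 75).
With t = 39: k = 10 + 49·39 = 1921.
Indeed 1921 ≡ 10 (mod 49) and 1921 ≡ 46 (mod 75).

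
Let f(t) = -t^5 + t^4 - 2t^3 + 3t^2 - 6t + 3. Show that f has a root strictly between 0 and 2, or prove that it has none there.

f(0) = 3 and f(2) = -29, which have opposite signs.
As a polynomial, f is continuous on every closed interval.
By the Intermediate Value Theorem f must vanish at some point of (0, 2).

Such a root exists.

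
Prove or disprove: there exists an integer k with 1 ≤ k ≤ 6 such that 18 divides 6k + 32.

At k = 1, 6·1 + 32 = 38 ≡ 2 (mod 18), and each step in k adds 6, giving residues 2, 8, 14, 2, 8, 14 for k = 1, 2, …, 6.
Since 0 is absent from this list, 18 ∤ 6k + 32 for every k with 1 ≤ k ≤ 6.

No, no such integer k in that range exists.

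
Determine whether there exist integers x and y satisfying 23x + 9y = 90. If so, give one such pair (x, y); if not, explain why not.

x = 0, y = 10

Since gcd(23, 9) = 1, every integer is an integer combination of 23 and 9.
Euclidean algorithm: 23 = 2·9 + 5, 9 = 1·5 + 4, 5 = 1·4 + 1, 4 = 4·1 + 0.
Working back up the chain: 1 = 5 − 1·4 = 5 − (9 − 1·5) = −9 + 2·5 = −9 + 2·(23 − 2·9) = 2·23 − 5·9. So 23·2 + 9·(-5) = 1.
Scaling by 90 gives the particular solution (x, y) = (180, -450).
The general solution is x = 180 + 9k, y = -450 − 23k; taking k = -20 gives the smaller pair x = 0, y = 10.
Check: 23·0 + 9·10 = 0 + 90 = 90. ✓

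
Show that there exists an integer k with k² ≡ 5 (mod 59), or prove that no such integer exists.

k = 51

Take k = 51. Then 51² = 2601 = 44·59 + 5, so 51² ≡ 5 (mod 59).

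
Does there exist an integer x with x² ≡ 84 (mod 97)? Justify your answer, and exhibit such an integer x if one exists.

No, no such integer exists.

97 is prime, so by Euler's criterion 84 is a square mod 97 iff 84^((97−1)/2) = 84^48 ≡ 1 (mod 97).
Squaring successively (mod 97): 84^2 = 7056 ≡ 72; 84^4 ≡ 72² = 5184 ≡ 43; 84^8 ≡ 43² = 1849 ≡ 6; 84^16 ≡ 6² = 36 ≡ 36; 84^32 ≡ 36² = 1296 ≡ 35.
Since 48 = 32 + 16, 84^48 ≡ 35 · 36; multiplying out mod 97: 35·36 = 1260 ≡ 96. Thus 84^48 ≡ 96 ≡ −1 (mod 97).
By Euler's criterion 84 is a quadratic non-residue mod 97: no x satisfies x² ≡ 84 (mod 97).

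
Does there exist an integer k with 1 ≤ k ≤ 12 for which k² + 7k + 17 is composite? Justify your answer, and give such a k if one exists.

k = 10

At k = 10: 10² + 7·10 + 17 = 187 = 11·17, which is composite.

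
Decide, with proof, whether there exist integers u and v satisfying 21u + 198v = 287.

No such integers exist.

Both 21 and 198 are divisible by gcd(21, 198) = 3, hence so is any combination 21u + 198v.
But 287 = 3·95 + 2, so 3 ∤ 287.
Hence no integers u, v satisfy the equation.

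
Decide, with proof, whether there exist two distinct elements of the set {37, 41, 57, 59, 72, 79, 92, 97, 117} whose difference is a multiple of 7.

37 mod 7 = 2 and 72 mod 7 = 2, so 72 − 37 = 35 = 5·7.

The pair (37, 72) works.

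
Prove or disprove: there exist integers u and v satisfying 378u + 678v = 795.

No, no such integers exist.

gcd(378, 678) = 6, so every integer of the form 378u + 678v is a multiple of 6.
But 795 = 6·132 + 3, so 6 ∤ 795.
So the equation is unsolvable over ℤ.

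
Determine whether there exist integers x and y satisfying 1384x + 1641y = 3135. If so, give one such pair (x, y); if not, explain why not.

x = 1284, y = -1081

Since gcd(1384, 1641) = 1, every integer is an integer combination of 1384 and 1641.
Run the Euclidean algorithm on 1641 and 1384: 1641 = 1·1384 + 257, 1384 = 5·257 + 99, 257 = 2·99 + 59, 99 = 1·59 + 40, 59 = 1·40 + 19, 40 = 2·19 + 2, 19 = 9·2 + 1, 2 = 2·1 + 0.
Unwinding: 1 = 19 − 9·2 = 19 − 9·(40 − 2·19) = −9·40 + 19·19 = −9·40 + 19·(59 − 1·40) = 19·59 − 28·40 = 19·59 − 28·(99 − 1·59) = −28·99 + 47·59 = −28·99 + 47·(257 − 2·99) = 47·257 − 122·99 = 47·257 − 122·(1384 − 5·257) = −122·1384 + 657·257 = −122·1384 + 657·(1641 − 1·1384) = 657·1641 − 779·1384, i.e. 1384·(-779) + 1641·657 = 1.
Times 3135: 1384·(-2442165) + 1641·2059695 = 3135, so (-2442165, 2059695) solves it.
The general solution is x = -2442165 + 1641k, y = 2059695 − 1384k; taking k = 1489 gives the smaller pair x = 1284, y = -1081.
Indeed 1384·1284 + 1641·(-1081) = 1777056 − 1773921 = 3135.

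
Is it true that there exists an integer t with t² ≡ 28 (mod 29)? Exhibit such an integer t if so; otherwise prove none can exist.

Take t = 12. Then 12² = 144 = 4·29 + 28, so 12² ≡ 28 (mod 29).

t = 12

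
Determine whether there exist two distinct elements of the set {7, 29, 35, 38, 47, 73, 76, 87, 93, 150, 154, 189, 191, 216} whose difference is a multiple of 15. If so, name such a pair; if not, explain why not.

There is no such pair.

Reduce each element modulo 15: 7↦7, 29↦14, 35↦5, 38↦8, 47↦2, 73↦13, 76↦1, 87↦12, 93↦3, 150↦0, 154↦4, 189↦9, 191↦11, 216↦6.
All 14 residues are distinct, so no two elements differ by a multiple of 15.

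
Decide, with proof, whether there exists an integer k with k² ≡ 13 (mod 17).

k = 8 works: 8² = 64, and 64 − 13 = 51 = 3·17.

k = 8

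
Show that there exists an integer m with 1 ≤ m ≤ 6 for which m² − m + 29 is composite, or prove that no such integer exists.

At m = 5: 5² − 5 + 29 = 49 = 7·7, which is composite.

m = 5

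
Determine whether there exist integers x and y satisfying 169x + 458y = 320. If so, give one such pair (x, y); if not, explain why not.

Since gcd(169, 458) = 1, every integer is an integer combination of 169 and 458.
Run the Euclidean algorithm on 458 and 169: 458 = 2·169 + 120, 169 = 1·120 + 49, 120 = 2·49 + 22, 49 = 2·22 + 5, 22 = 4·5 + 2, 5 = 2·2 + 1, 2 = 2·1 + 0.
Working back up the chain: 1 = 5 − 2·2 = 5 − 2·(22 − 4·5) = −2·22 + 9·5 = −2·22 + 9·(49 − 2·22) = 9·49 − 20·22 = 9·49 − 20·(120 − 2·49) = −20·120 + 49·49 = −20·120 + 49·(169 − 1·120) = 49·169 − 69·120 = 49·169 − 69·(458 − 2·169) = −69·458 + 187·169. So 169·187 + 458·(-69) = 1.
Times 320: 169·59840 + 458·(-22080) = 320, so (59840, -22080) solves it.
Subtracting 130·458 from x and adding 130·169 to y gives the tidier solution (300, -110).
Indeed 169·300 + 458·(-110) = 50700 − 50380 = 320.

x = 300, y = -110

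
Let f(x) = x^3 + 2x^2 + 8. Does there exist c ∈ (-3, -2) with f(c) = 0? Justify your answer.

Such a root exists.

f(-3) = -1 and f(-2) = 8, which have opposite signs.
Since f is a polynomial it is continuous on [-3, -2].
By the Intermediate Value Theorem f must vanish at some point of (-3, -2).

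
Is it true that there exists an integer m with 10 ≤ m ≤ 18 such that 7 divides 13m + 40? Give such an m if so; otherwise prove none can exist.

For m = 10, 11 the values 170, 183 are not multiples of 7. m = 12 works, since 13·12 + 40 = 196 = 28·7.

m = 12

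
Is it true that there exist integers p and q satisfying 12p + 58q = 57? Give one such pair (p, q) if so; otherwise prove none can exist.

Both 12 and 58 are divisible by gcd(12, 58) = 2, hence so is any combination 12p + 58q.
But 57 = 2·28 + 1, so 2 ∤ 57.
Therefore 12p + 58q = 57 has no solution in integers.

No such integers exist.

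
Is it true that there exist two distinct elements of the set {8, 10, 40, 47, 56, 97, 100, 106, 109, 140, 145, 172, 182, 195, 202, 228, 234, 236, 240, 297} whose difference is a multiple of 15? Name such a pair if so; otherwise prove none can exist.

10 and 40 are such a pair.

Both 10 and 40 leave remainder 10 on division by 15; their difference 30 = 2·15 is a multiple of 15.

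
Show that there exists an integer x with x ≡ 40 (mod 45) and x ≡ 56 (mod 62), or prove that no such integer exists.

gcd(45, 62) = 1, so the Chinese Remainder Theorem guarantees exactly one residue class mod 2790 satisfying both.
Write x = 40 + 45t and require 40 + 45t ≡ 56 (mod 62), i.e. 45t ≡ 16 (mod 62).
Note 45·51 = 2295 ≡ 1 (mod 62) (as 2295 − 1 = 37·62), so 45⁻¹ ≡ 51.
Multiplying by 51: t ≡ 51·16 = 816 ≡ 10 (mod 62).
Taking t = 10 gives x = 40 + 45·10 = 490.
Check: 490 mod 45 = 40, 490 mod 62 = 56. ✓

x = 490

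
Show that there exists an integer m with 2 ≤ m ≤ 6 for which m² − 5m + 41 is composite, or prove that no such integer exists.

At m = 3: 3² − 5·3 + 41 = 35 = 5·7, which is composite.

m = 3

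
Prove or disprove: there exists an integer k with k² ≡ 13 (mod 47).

47 is prime, so by Euler's criterion 13 is a square mod 47 iff 13^((47−1)/2) = 13^23 ≡ 1 (mod 47).
Squaring successively (mod 47): 13^2 = 169 ≡ 28; 13^4 ≡ 28² = 784 ≡ 32; 13^8 ≡ 32² = 1024 ≡ 37; 13^16 ≡ 37² = 1369 ≡ 6.
Since 23 = 16 + 4 + 2 + 1, 13^23 ≡ 6 · 32 · 28 · 13; multiplying out mod 47: 6·32 = 192 ≡ 4, then 4·28 = 112 ≡ 18, then 18·13 = 234 ≡ 46. Thus 13^23 ≡ 46 ≡ −1 (mod 47).
By Euler's criterion 13 is a quadratic non-residue mod 47: no k satisfies k² ≡ 13 (mod 47).

There is no such integer.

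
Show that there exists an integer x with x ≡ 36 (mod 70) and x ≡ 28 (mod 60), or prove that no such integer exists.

No, no such integer exists.

gcd(70, 60) = 10. If x ≡ 36 (mod 70) and x ≡ 28 (mod 60), then x ≡ 36 (mod 10) and x ≡ 28 (mod 10).
These are incompatible: 36 − 28 = 8 is not divisible by 10.
So no integer satisfies both congruences.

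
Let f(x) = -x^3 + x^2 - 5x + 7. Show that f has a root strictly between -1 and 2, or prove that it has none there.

f(-1) = 14 and f(2) = -7, which have opposite signs.
f is continuous everywhere (it is a polynomial), in particular on [-1, 2].
By the Intermediate Value Theorem f must vanish at some point of (-1, 2).

Yes, f has a root in the interval.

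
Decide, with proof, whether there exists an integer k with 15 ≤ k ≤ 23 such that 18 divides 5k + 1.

The values of 5k + 1 for k = 15, 16, …, 23 are 76, 81, 86, 91, 96, 101, 106, 111, 116; reduced mod 18 these are 4, 9, 14, 1, 6, 11, 16, 3, 8.
Since 0 is absent from this list, 18 ∤ 5k + 1 for every k with 15 ≤ k ≤ 23.

No, no such integer k in that range exists.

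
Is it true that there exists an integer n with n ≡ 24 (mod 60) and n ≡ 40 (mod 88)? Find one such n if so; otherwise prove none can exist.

Here gcd(60, 88) = 4, and both 24 and 40 leave remainder 0 mod 4, so the system is consistent.
Put n = 24 + 60t, so we need 60t ≡ 16 (mod 88), equivalently (divide by 4) 15t ≡ 4 (mod 22).
Note 15·3 = 45 ≡ 1 (mod 22) (as 45 − 1 = 2·22), so 15⁻¹ ≡ 3.
Therefore t ≡ 3·4 = 12 (mod 22).
Then n = 24 + 60·12 = 744.
Verify: 744 = 12·60 + 24 and 744 = 8·88 + 40. ✓

n = 744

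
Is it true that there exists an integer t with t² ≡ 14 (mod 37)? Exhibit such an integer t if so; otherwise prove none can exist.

There is no such integer.

37 is prime, so by Euler's criterion 14 is a square mod 37 iff 14^((37−1)/2) = 14^18 ≡ 1 (mod 37).
Repeated squaring mod 37: 14^2 = 196 ≡ 11; 14^4 ≡ 11² = 121 ≡ 10; 14^8 ≡ 10² = 100 ≡ 26; 14^16 ≡ 26² = 676 ≡ 10.
Since 18 = 16 + 2, 14^18 ≡ 10 · 11; multiplying out mod 37: 10·11 = 110 ≡ 36. Thus 14^18 ≡ 36 ≡ −1 (mod 37).
The value −1 means 14 is a non-residue modulo 37, so t² ≡ 14 (mod 37) is impossible.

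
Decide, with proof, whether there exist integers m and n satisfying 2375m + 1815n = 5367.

Any value of 2375m + 1815n is a multiple of gcd(2375, 1815) = 5.
But 5367 = 5·1073 + 2, so 5 ∤ 5367.
Hence no integers m, n satisfy the equation.

No such integers exist.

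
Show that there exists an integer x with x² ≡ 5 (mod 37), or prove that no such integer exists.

No, no such integer exists.

37 is prime, so by Euler's criterion 5 is a square mod 37 iff 5^((37−1)/2) = 5^18 ≡ 1 (mod 37).
Squaring successively (mod 37): 5^2 = 25 ≡ 25; 5^4 ≡ 25² = 625 ≡ 33; 5^8 ≡ 33² = 1089 ≡ 16; 5^16 ≡ 16² = 256 ≡ 34.
Since 18 = 16 + 2, 5^18 ≡ 34 · 25; multiplying out mod 37: 34·25 = 850 ≡ 36. Thus 5^18 ≡ 36 ≡ −1 (mod 37).
The value −1 means 5 is a non-residue modulo 37, so x² ≡ 5 (mod 37) is impossible.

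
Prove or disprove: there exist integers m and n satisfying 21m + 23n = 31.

m = 19, n = -16

Since gcd(21, 23) = 1, every integer is an integer combination of 21 and 23.
Dividing repeatedly: 23 = 1·21 + 2, 21 = 10·2 + 1, 2 = 2·1 + 0.
Unwinding: 1 = 21 − 10·2 = 21 − 10·(23 − 1·21) = −10·23 + 11·21, i.e. 21·11 + 23·(-10) = 1.
Times 31: 21·341 + 23·(-310) = 31, so (341, -310) solves it.
Shifting by a multiple of (23, −21) keeps it a solution: m = 341 − 14·23 = 19, n = -310 + 14·21 = -16.
Indeed 21·19 + 23·(-16) = 399 − 368 = 31.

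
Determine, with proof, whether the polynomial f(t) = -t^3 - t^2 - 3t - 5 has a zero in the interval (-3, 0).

Such a root exists.

f(-3) = 22 and f(0) = -5, which have opposite signs.
f is continuous everywhere (it is a polynomial), in particular on [-3, 0].
By the Intermediate Value Theorem, f takes the value 0 somewhere in the open interval.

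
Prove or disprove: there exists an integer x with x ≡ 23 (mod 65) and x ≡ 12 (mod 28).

x = 348

The moduli 65 and 28 are coprime, so by the Chinese Remainder Theorem a unique solution modulo 1820 exists.
Any solution of the first congruence is x = 23 + 65t; substituting into the second, 65t ≡ 12 − 23 ≡ 17 (mod 28).
65 ≡ 9 (mod 28), so this reads 9t ≡ 17 (mod 28). To invert 9 modulo 28: 28 = 3·9 + 1, 9 = 9·1 + 0, and unwinding, 1 = 28 − 3·9. Thus 9⁻¹ ≡ -3 ≡ 25 (mod 28).
Multiplying by 25: t ≡ 25·17 = 425 ≡ 5 (mod 28).
Taking t = 5 gives x = 23 + 65·5 = 348.
Verify: 348 = 5·65 + 23 and 348 = 12·28 + 12. ✓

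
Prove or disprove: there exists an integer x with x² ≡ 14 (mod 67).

x = 58 works: 58² = 3364, and 3364 − 14 = 3350 = 50·67.

x = 58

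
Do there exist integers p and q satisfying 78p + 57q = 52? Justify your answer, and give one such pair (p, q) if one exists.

Both 78 and 57 are divisible by gcd(78, 57) = 3, hence so is any combination 78p + 57q.
But 52 = 3·17 + 1, so 3 ∤ 52.
Hence no integers p, q satisfy the equation.

No, no such integers exist.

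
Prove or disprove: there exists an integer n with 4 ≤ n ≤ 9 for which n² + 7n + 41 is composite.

At n = 4: 4² + 7·4 + 41 = 85 = 5·17, which is composite.

n = 4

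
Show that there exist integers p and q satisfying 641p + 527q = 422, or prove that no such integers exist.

p = 429, q = -521

Since gcd(641, 527) = 1, every integer is an integer combination of 641 and 527.
Dividing repeatedly: 641 = 1·527 + 114, 527 = 4·114 + 71, 114 = 1·71 + 43, 71 = 1·43 + 28, 43 = 1·28 + 15, 28 = 1·15 + 13, 15 = 1·13 + 2, 13 = 6·2 + 1, 2 = 2·1 + 0.
Unwinding: 1 = 13 − 6·2 = 13 − 6·(15 − 1·13) = −6·15 + 7·13 = −6·15 + 7·(28 − 1·15) = 7·28 − 13·15 = 7·28 − 13·(43 − 1·28) = −13·43 + 20·28 = −13·43 + 20·(71 − 1·43) = 20·71 − 33·43 = 20·71 − 33·(114 − 1·71) = −33·114 + 53·71 = −33·114 + 53·(527 − 4·114) = 53·527 − 245·114 = 53·527 − 245·(641 − 1·527) = −245·641 + 298·527, i.e. 641·(-245) + 527·298 = 1.
Multiplying through by 422: p = (-245)·422 = -103390, q = 298·422 = 125756 is a solution.
Adding 197·527 to p and subtracting 197·641 from q gives the tidier solution (429, -521).
Indeed 641·429 + 527·(-521) = 274989 − 274567 = 422.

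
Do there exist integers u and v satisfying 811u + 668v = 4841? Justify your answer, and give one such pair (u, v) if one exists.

u = 515, v = -618

Since gcd(811, 668) = 1, every integer is an integer combination of 811 and 668.
Dividing repeatedly: 811 = 1·668 + 143, 668 = 4·143 + 96, 143 = 1·96 + 47, 96 = 2·47 + 2, 47 = 23·2 + 1, 2 = 2·1 + 0.
Back-substituting, 1 = 47 − 23·2 = 47 − 23·(96 − 2·47) = −23·96 + 47·47 = −23·96 + 47·(143 − 1·96) = 47·143 − 70·96 = 47·143 − 70·(668 − 4·143) = −70·668 + 327·143 = −70·668 + 327·(811 − 1·668) = 327·811 − 397·668; that is, 811·327 + 668·(-397) = 1.
Multiplying through by 4841: u = 327·4841 = 1583007, v = (-397)·4841 = -1921877 is a solution.
The general solution is u = 1583007 + 668k, v = -1921877 − 811k; taking k = -2369 gives the smaller pair u = 515, v = -618.
Check: 811·515 + 668·(-618) = 417665 − 412824 = 4841. ✓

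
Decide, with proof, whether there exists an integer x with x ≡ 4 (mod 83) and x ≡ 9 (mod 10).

gcd(83, 10) = 1, so the Chinese Remainder Theorem guarantees exactly one residue class mod 830 satisfying both.
Write x = 4 + 83t and require 4 + 83t ≡ 9 (mod 10), i.e. 83t ≡ 5 (mod 10).
83 ≡ 3 (mod 10), so this reads 3t ≡ 5 (mod 10). Note 3·7 = 21 ≡ 1 (mod 10) (as 21 − 1 = 2·10), so 3⁻¹ ≡ 7.
Therefore t ≡ 7·5 = 35 ≡ 5 (mod 10).
With t = 5: x = 4 + 83·5 = 419.
Verify: 419 = 5·83 + 4 and 419 = 41·10 + 9. ✓

x = 419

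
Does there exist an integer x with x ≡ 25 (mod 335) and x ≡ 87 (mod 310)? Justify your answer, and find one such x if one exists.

There is no such integer.

gcd(335, 310) = 5. If x ≡ 25 (mod 335) and x ≡ 87 (mod 310), then x ≡ 25 (mod 5) and x ≡ 87 (mod 5).
These are incompatible: 25 − 87 = -62 is not divisible by 5.
Hence the system has no solution.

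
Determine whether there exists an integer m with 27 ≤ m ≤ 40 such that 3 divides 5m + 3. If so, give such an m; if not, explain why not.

m = 27

At m = 27 we get 5·27 + 3 = 138, and 138 = 3·46.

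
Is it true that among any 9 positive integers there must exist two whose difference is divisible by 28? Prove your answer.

Take the 9 consecutive integers 52, 53, …, 60: their residues mod 28 are all distinct because 9 ≤ 28.
No two share a residue, so no pair has difference divisible by 28; the claim fails for this set.

No; for instance {52, 53, 54, 55, 56, 57, 58, 59, 60} is a counterexample.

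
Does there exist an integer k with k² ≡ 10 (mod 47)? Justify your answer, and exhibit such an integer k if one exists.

47 is prime, so by Euler's criterion 10 is a square mod 47 iff 10^((47−1)/2) = 10^23 ≡ 1 (mod 47).
Squaring successively (mod 47): 10^2 = 100 ≡ 6; 10^4 ≡ 6² = 36 ≡ 36; 10^8 ≡ 36² = 1296 ≡ 27; 10^16 ≡ 27² = 729 ≡ 24.
Since 23 = 16 + 4 + 2 + 1, 10^23 ≡ 24 · 36 · 6 · 10; multiplying out mod 47: 24·36 = 864 ≡ 18, then 18·6 = 108 ≡ 14, then 14·10 = 140 ≡ 46. Thus 10^23 ≡ 46 ≡ −1 (mod 47).
The value −1 means 10 is a non-residue modulo 47, so k² ≡ 10 (mod 47) is impossible.

No such integer exists.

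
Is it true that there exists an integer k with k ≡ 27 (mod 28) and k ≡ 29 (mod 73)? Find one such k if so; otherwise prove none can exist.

k = 1343

Since 28 and 73 share no common factor, CRT says the pair of congruences has a solution (unique mod 2044).
Any solution of the first congruence is k = 27 + 28t; substituting into the second, 28t ≡ 29 − 27 ≡ 2 (mod 73).
Note 28·60 = 1680 ≡ 1 (mod 73) (as 1680 − 1 = 23·73), so 28⁻¹ ≡ 60.
Multiplying by 60: t ≡ 60·2 = 120 ≡ 47 (mod 73).
Taking t = 47 gives k = 27 + 28·47 = 1343.
Verify: 1343 = 47·28 + 27 and 1343 = 18·73 + 29. ✓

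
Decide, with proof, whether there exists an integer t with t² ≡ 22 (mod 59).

Take t = 50. Then 50² = 2500 = 42·59 + 22, so 50² ≡ 22 (mod 59).

t = 50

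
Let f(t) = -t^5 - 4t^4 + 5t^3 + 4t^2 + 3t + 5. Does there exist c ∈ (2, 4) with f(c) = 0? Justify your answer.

The endpoint values f(2) = -29 and f(4) = -1647 are both negative. Claim: f(t) < 0 for every t in (2, 4).
Substitute t = 2 + u, where 0 < u < 2 on the interval. Expanding, f(2 + u) = -u^5 - 14u^4 - 67u^3 - 142u^2 - 129u - 29.
The nonzero coefficients here are all negative, so for u > 0 every term is negative (or zero), and the constant term -29 is strictly negative.
So f is strictly negative on (2, 4); no root exists in the interval.

No.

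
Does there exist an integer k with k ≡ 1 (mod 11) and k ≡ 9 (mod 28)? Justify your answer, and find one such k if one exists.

k = 177

The moduli 11 and 28 are coprime, so by the Chinese Remainder Theorem a unique solution modulo 308 exists.
Any solution of the first congruence is k = 1 + 11t; substituting into the second, 11t ≡ 9 − 1 ≡ 8 (mod 28).
Since 11·23 = 253 = 9·28 + 1, the inverse of 11 mod 28 is 23.
Multiplying by 23: t ≡ 23·8 = 184 ≡ 16 (mod 28).
Taking t = 16 gives k = 1 + 11·16 = 177.
Check: 177 mod 11 = 1, 177 mod 28 = 9. ✓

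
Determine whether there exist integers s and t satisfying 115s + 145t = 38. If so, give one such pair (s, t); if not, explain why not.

No such integers exist.

Any value of 115s + 145t is a multiple of gcd(115, 145) = 5.
But 38 is not a multiple of 5 (it leaves remainder 3).
Hence no integers s, t satisfy the equation.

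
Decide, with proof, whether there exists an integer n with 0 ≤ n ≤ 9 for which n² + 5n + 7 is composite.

At n = 8: 8² + 5·8 + 7 = 111 = 3·37, which is composite.

n = 8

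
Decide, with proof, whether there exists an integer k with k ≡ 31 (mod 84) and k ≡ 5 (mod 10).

gcd(84, 10) = 2. A simultaneous solution exists iff 31 ≡ 5 (mod 2); here 31 mod 2 = 1 = 5 mod 2, so it does.
The integers ≡ 31 (mod 84) are 31, 115, …; their remainders mod 10 are 1, 5, so k = 115 is the first that is ≡ 5 (mod 10).
Indeed 115 ≡ 31 (mod 84) and 115 ≡ 5 (mod 10).

k = 115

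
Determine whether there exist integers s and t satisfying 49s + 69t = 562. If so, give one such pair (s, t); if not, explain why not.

s = 34, t = -16

49 and 69 are coprime, so 49s + 69t ranges over all of ℤ.
Run the Euclidean algorithm on 69 and 49: 69 = 1·49 + 20, 49 = 2·20 + 9, 20 = 2·9 + 2, 9 = 4·2 + 1, 2 = 2·1 + 0.
Unwinding: 1 = 9 − 4·2 = 9 − 4·(20 − 2·9) = −4·20 + 9·9 = −4·20 + 9·(49 − 2·20) = 9·49 − 22·20 = 9·49 − 22·(69 − 1·49) = −22·69 + 31·49, i.e. 49·31 + 69·(-22) = 1.
Multiplying through by 562: s = 31·562 = 17422, t = (-22)·562 = -12364 is a solution.
Shifting by a multiple of (69, −49) keeps it a solution: s = 17422 − 252·69 = 34, t = -12364 + 252·49 = -16.
Indeed 49·34 + 69·(-16) = 1666 − 1104 = 562.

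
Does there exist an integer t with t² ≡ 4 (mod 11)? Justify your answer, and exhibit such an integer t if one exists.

Take t = 2. Then 2² = 4, and since 0 ≤ 4 < 11 this is already reduced: 2² ≡ 4 (mod 11).

t = 2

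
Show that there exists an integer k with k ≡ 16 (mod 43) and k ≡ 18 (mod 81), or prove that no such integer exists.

k = 747

The moduli 43 and 81 are coprime, so by the Chinese Remainder Theorem a unique solution modulo 3483 exists.
Write k = 16 + 43t and require 16 + 43t ≡ 18 (mod 81), i.e. 43t ≡ 2 (mod 81).
Invert 43 mod 81 by the Euclidean algorithm: 81 = 1·43 + 38, 43 = 1·38 + 5, 38 = 7·5 + 3, 5 = 1·3 + 2, 3 = 1·2 + 1, 2 = 2·1 + 0; back-substituting, 1 = 3 − 1·2 = 3 − (5 − 1·3) = −5 + 2·3 = −5 + 2·(38 − 7·5) = 2·38 − 15·5 = 2·38 − 15·(43 − 1·38) = −15·43 + 17·38 = −15·43 + 17·(81 − 1·43) = 17·81 − 32·43. Hence 43·(-32) ≡ 1, so 43⁻¹ ≡ -32 ≡ 49 (mod 81).
Therefore t ≡ 49·2 = 98 ≡ 17 (mod 81).
With t = 17: k = 16 + 43·17 = 747.
Verify: 747 = 17·43 + 16 and 747 = 9·81 + 18. ✓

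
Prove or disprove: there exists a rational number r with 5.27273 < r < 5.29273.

r = 37/7

Multiplying by 7: 7·5.27273 = 36.90911 and 7·5.29273 = 37.04911, so the integer 37 lies strictly between them.
Hence 37/7 is a rational number with 5.27273 < 37/7 < 5.29273.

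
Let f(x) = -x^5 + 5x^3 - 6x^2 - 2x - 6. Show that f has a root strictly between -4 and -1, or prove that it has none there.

Such a root exists.

f(-4) = 610 and f(-1) = -14, which have opposite signs.
As a polynomial, f is continuous on every closed interval.
By the Intermediate Value Theorem, f takes the value 0 somewhere in the open interval.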